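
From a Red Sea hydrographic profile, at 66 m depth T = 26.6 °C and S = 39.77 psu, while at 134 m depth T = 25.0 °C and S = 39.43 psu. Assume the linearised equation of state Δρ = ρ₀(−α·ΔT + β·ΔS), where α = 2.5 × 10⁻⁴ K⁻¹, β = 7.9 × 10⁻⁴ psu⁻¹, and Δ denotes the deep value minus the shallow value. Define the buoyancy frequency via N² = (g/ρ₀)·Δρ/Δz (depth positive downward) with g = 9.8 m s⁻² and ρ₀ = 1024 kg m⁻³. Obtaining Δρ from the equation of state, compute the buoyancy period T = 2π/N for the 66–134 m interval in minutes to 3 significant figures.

24.1 min

ΔT = -1.6 K, ΔS = -0.34 psu (deep − shallow).
Δρ/ρ₀ = −αΔT + βΔS = 4.00 × 10⁻⁴ − 2.686 × 10⁻⁴ = 1.314 × 10⁻⁴, so Δρ ≈ 0.1346 kg m⁻³.
N² = (g/ρ₀)·Δρ/Δz = g·(Δρ/ρ₀)/Δz = 9.8 × 1.314 × 10⁻⁴ / 68 = 1.8937 × 10⁻⁵ s⁻².
N = √(1.8937 × 10⁻⁵) = 4.3517 × 10⁻³ rad s⁻¹ → T = 2π/N = 1.4438 × 10³ s = 24.063 min ≈ 24.1 min.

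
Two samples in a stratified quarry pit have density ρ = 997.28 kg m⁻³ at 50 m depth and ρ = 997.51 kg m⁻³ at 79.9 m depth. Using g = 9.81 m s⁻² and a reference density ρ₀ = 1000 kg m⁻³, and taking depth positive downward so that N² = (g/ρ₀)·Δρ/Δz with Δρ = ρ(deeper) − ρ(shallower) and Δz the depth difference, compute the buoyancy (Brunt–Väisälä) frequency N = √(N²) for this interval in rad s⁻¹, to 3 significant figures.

8.69 × 10⁻³ rad s⁻¹

Δρ = 997.51 − 997.28 = 0.23 kg m⁻³ over Δz = 79.9 − 50 = 29.9 m.
N² = (9.81/1000) × (0.23/29.9) = 7.5462 × 10⁻⁵ s⁻².
N = √(7.5462 × 10⁻⁵) = 8.6869 × 10⁻³ rad s⁻¹ ≈ 8.69 × 10⁻³ rad s⁻¹.
A positive N² confirms static stability across the interval.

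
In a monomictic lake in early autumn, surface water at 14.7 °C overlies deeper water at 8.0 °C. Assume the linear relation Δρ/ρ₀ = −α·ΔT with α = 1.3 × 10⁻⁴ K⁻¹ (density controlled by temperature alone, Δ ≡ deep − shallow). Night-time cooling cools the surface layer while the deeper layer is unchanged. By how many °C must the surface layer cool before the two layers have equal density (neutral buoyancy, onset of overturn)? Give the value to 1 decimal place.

6.7 °C

With temperature the only control, equal density requires T_surf′ = T_deep.
T_surf′ = 8.0 °C.
Cooling required: 14.7 − 8.0 = 6.7 °C.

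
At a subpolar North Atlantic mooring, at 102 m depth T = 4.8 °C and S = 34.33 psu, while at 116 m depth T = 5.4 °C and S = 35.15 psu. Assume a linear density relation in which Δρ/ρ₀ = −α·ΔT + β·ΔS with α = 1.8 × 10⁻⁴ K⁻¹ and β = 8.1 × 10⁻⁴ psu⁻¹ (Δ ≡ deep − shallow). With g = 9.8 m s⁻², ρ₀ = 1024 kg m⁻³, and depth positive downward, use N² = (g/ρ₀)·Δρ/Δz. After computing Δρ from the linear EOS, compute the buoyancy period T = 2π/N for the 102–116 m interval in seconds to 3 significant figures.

ΔT = +0.6 K, ΔS = +0.82 psu (deep − shallow).
Δρ/ρ₀ = −αΔT + βΔS = -1.08 × 10⁻⁴ + 6.642 × 10⁻⁴ = 5.562 × 10⁻⁴, so Δρ ≈ 0.5695 kg m⁻³.
N² = (g/ρ₀)·Δρ/Δz = g·(Δρ/ρ₀)/Δz = 9.8 × 5.562 × 10⁻⁴ / 14 = 3.8934 × 10⁻⁴ s⁻².
N = √(3.8934 × 10⁻⁴) = 0.019732 rad s⁻¹ → T = 2π/N = 318.43 s ≈ 318 s.

318 s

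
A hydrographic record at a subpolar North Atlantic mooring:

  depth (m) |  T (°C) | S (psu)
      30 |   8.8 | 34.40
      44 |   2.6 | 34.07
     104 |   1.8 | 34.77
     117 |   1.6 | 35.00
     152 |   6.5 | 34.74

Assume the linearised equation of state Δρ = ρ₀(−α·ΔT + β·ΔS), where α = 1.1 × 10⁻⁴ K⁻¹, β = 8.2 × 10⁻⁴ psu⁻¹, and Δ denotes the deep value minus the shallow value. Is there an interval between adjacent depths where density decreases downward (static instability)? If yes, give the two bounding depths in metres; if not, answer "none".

117–152 m

Evaluate Δρ/ρ₀ = −αΔT + βΔS across each adjacent pair:
  30–44 m: −αΔT+βΔS = −(1.1 × 10⁻⁴)(-6.2)+(8.2 × 10⁻⁴)(-0.33) = 4.1 × 10⁻⁴ → stable
  44–104 m: −αΔT+βΔS = −(1.1 × 10⁻⁴)(-0.8)+(8.2 × 10⁻⁴)(+0.70) = 6.6 × 10⁻⁴ → stable
  104–117 m: −αΔT+βΔS = −(1.1 × 10⁻⁴)(-0.2)+(8.2 × 10⁻⁴)(+0.23) = 2.1 × 10⁻⁴ → stable
  117–152 m: −αΔT+βΔS = −(1.1 × 10⁻⁴)(+4.9)+(8.2 × 10⁻⁴)(-0.26) = -7.5 × 10⁻⁴ → UNSTABLE
The 117–152 m interval has Δρ < 0: lighter water underlies denser water.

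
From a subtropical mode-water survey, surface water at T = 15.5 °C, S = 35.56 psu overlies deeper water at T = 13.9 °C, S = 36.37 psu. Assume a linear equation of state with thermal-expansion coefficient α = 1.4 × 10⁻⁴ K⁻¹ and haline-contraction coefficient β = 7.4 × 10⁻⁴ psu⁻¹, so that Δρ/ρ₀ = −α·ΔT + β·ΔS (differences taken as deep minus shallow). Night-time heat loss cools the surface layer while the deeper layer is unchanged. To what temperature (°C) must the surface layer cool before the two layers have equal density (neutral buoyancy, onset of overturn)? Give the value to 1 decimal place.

9.6 °C

Neutral buoyancy requires Δρ = 0, i.e. −α(T_deep − T_surf′) + β(S_deep − S_surf) = 0.
T_surf′ = T_deep − (β/α)·ΔS = 13.9 − (7.4 × 10⁻⁴/1.4 × 10⁻⁴)·(+0.81) = 9.619 °C.
Cooling required: 15.5 − (9.619) = 5.881 °C.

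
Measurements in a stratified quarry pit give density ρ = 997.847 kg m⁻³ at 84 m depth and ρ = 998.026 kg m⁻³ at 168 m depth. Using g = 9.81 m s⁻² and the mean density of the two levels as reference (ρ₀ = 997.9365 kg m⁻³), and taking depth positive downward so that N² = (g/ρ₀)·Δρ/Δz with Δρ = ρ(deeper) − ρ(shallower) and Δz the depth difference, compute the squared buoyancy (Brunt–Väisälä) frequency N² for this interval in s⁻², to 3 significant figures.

2.09 × 10⁻⁵ s⁻²

Δρ = 998.026 − 997.847 = 0.179 kg m⁻³ over Δz = 168 − 84 = 84 m.
N² = (9.81/997.9365) × (0.179/84) = 2.0948 × 10⁻⁵ s⁻² ≈ 2.09 × 10⁻⁵ s⁻².
Since Δρ > 0 the layer is stably stratified.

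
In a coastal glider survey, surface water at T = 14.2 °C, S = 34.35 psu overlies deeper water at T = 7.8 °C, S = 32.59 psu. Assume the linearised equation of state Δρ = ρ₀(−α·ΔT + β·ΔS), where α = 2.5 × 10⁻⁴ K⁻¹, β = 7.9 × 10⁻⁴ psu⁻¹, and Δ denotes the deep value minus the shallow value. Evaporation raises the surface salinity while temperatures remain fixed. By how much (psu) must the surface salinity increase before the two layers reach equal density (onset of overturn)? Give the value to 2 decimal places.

0.27 psu

Neutral buoyancy requires −α(T_deep − T_surf) + β(S_deep − S_surf′) = 0.
S_surf′ = S_deep − (α/β)·ΔT = 32.59 − (2.5 × 10⁻⁴/7.9 × 10⁻⁴)·(-6.4) = 34.6153 psu.
Increase required: 34.6153 − 34.35 = 0.2653 psu.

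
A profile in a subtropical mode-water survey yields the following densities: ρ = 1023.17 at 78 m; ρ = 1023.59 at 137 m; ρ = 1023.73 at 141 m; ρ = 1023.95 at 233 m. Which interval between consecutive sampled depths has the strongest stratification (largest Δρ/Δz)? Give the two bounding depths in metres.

Compute the density gradient over each adjacent pair:
  78–137 m: Δρ/Δz = 0.42/59 = 7.1 × 10⁻³ kg m⁻⁴
  137–141 m: Δρ/Δz = 0.14/4 = 0.035 kg m⁻⁴
  141–233 m: Δρ/Δz = 0.22/92 = 2.4 × 10⁻³ kg m⁻⁴
The largest gradient is in the 137–141 m interval — the pycnocline.

137–141 m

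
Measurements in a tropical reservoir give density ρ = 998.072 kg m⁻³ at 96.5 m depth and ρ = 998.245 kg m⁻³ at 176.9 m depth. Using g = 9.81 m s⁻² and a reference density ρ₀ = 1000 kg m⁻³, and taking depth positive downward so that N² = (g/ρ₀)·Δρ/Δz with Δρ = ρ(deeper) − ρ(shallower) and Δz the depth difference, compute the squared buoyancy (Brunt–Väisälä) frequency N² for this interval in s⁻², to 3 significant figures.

Δρ = 998.245 − 998.072 = 0.173 kg m⁻³ over Δz = 176.9 − 96.5 = 80.4 m.
N² = (9.81/1000) × (0.173/80.4) = 2.1109 × 10⁻⁵ s⁻² ≈ 2.11 × 10⁻⁵ s⁻².
Since Δρ > 0 the layer is stably stratified.

2.11 × 10⁻⁵ s⁻²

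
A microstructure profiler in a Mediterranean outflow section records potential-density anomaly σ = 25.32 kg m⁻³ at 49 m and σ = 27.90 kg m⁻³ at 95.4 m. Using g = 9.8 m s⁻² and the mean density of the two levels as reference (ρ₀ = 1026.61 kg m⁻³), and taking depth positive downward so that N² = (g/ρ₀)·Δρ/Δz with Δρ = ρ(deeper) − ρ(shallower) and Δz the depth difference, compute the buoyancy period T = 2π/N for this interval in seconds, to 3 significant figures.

Δρ = 1027.90 − 1025.32 = 2.58 kg m⁻³ over Δz = 95.4 − 49 = 46.4 m.
N² = (9.8/1026.61) × (2.58/46.4) = 5.3079 × 10⁻⁴ s⁻².
N = √(5.3079 × 10⁻⁴) = 0.023039 rad s⁻¹, so T = 2π/N = 272.72 s ≈ 273 s.

273 s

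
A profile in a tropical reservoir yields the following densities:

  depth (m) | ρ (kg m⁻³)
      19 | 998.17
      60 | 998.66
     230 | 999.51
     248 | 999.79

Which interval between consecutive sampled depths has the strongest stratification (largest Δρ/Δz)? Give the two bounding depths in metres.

230–248 m

Compute the density gradient over each adjacent pair:
  19–60 m: Δρ/Δz = 0.49/41 = 0.012 kg m⁻⁴
  60–230 m: Δρ/Δz = 0.85/170 = 5.0 × 10⁻³ kg m⁻⁴
  230–248 m: Δρ/Δz = 0.28/18 = 0.016 kg m⁻⁴
The largest gradient is in the 230–248 m interval — the pycnocline.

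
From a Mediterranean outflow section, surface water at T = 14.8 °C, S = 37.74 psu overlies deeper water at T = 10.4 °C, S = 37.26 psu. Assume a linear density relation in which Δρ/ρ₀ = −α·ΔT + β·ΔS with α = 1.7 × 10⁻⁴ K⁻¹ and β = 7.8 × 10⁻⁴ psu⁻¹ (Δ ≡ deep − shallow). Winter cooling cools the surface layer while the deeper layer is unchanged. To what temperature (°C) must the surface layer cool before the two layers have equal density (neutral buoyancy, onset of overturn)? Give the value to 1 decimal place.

12.6 °C

Neutral buoyancy requires Δρ = 0, i.e. −α(T_deep − T_surf′) + β(S_deep − S_surf) = 0.
T_surf′ = T_deep − (β/α)·ΔS = 10.4 − (7.8 × 10⁻⁴/1.7 × 10⁻⁴)·(-0.48) = 12.602 °C.
Cooling required: 14.8 − (12.602) = 2.198 °C.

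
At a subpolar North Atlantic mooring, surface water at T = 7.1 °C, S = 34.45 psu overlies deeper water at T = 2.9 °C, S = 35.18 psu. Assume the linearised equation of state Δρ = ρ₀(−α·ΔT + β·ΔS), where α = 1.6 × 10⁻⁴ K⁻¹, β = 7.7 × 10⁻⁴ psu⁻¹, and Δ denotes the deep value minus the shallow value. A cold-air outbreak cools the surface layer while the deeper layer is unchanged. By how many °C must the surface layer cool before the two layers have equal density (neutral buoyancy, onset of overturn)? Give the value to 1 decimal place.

7.7 °C

Neutral buoyancy requires Δρ = 0, i.e. −α(T_deep − T_surf′) + β(S_deep − S_surf) = 0.
T_surf′ = T_deep − (β/α)·ΔS = 2.9 − (7.7 × 10⁻⁴/1.6 × 10⁻⁴)·(+0.73) = -0.613 °C.
Cooling required: 7.1 − (-0.613) = 7.713 °C.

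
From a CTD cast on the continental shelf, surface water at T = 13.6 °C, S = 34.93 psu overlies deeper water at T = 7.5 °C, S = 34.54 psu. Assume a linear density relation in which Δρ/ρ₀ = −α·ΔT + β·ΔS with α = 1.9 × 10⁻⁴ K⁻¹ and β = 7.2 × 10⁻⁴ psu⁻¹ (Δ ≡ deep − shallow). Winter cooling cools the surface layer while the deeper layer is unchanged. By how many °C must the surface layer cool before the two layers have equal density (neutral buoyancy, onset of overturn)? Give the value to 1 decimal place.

4.6 °C

Neutral buoyancy requires Δρ = 0, i.e. −α(T_deep − T_surf′) + β(S_deep − S_surf) = 0.
T_surf′ = T_deep − (β/α)·ΔS = 7.5 − (7.2 × 10⁻⁴/1.9 × 10⁻⁴)·(-0.39) = 8.978 °C.
Cooling required: 13.6 − (8.978) = 4.622 °C.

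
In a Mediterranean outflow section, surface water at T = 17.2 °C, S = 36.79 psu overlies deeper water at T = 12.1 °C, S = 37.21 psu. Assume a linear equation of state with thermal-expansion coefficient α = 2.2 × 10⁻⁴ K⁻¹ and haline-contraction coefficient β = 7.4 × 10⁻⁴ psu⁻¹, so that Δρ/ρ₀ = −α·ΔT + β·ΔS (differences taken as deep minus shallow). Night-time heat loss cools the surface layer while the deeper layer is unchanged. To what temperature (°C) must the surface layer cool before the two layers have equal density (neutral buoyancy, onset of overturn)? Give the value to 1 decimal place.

10.7 °C

Neutral buoyancy requires Δρ = 0, i.e. −α(T_deep − T_surf′) + β(S_deep − S_surf) = 0.
T_surf′ = T_deep − (β/α)·ΔS = 12.1 − (7.4 × 10⁻⁴/2.2 × 10⁻⁴)·(+0.42) = 10.687 °C.
Cooling required: 17.2 − (10.687) = 6.513 °C.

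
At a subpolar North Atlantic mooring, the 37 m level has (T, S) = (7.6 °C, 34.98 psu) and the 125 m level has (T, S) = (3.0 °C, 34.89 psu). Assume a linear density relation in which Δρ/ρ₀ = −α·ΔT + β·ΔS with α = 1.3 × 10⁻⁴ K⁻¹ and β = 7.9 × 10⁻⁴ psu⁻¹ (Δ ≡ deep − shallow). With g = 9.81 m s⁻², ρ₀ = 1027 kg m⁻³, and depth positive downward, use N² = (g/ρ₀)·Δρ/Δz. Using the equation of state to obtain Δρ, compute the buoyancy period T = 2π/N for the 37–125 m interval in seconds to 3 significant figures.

ΔT = -4.6 K, ΔS = -0.09 psu (deep − shallow).
Δρ/ρ₀ = −αΔT + βΔS = 5.98 × 10⁻⁴ − 7.11 × 10⁻⁵ = 5.269 × 10⁻⁴, so Δρ ≈ 0.5411 kg m⁻³.
N² = (g/ρ₀)·Δρ/Δz = g·(Δρ/ρ₀)/Δz = 9.81 × 5.269 × 10⁻⁴ / 88 = 5.8737 × 10⁻⁵ s⁻².
N = √(5.8737 × 10⁻⁵) = 7.6640 × 10⁻³ rad s⁻¹ → T = 2π/N = 819.83 s ≈ 820 s.

820 s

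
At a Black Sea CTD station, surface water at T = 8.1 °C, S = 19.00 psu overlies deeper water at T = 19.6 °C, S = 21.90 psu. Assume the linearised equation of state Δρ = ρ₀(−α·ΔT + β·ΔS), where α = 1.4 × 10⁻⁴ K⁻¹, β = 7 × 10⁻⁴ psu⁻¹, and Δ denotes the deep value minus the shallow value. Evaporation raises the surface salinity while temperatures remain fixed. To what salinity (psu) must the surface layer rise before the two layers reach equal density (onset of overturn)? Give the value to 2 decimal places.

Neutral buoyancy requires −α(T_deep − T_surf) + β(S_deep − S_surf′) = 0.
S_surf′ = S_deep − (α/β)·ΔT = 21.90 − (1.4 × 10⁻⁴/7 × 10⁻⁴)·(+11.5) = 19.6000 psu.
Increase required: 19.6000 − 19.00 = 0.6000 psu.

19.60 psu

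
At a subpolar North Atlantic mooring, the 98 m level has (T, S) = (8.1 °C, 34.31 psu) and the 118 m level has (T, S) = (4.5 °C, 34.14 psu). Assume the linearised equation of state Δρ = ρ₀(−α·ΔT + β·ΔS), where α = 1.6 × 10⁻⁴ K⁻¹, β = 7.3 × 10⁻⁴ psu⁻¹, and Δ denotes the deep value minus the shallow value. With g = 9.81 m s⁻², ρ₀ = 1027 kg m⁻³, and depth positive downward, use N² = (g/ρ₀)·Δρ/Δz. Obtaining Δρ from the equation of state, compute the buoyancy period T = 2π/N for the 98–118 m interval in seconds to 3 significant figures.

ΔT = -3.6 K, ΔS = -0.17 psu (deep − shallow).
Δρ/ρ₀ = −αΔT + βΔS = 5.76 × 10⁻⁴ − 1.241 × 10⁻⁴ = 4.519 × 10⁻⁴, so Δρ ≈ 0.4641 kg m⁻³.
N² = (g/ρ₀)·Δρ/Δz = g·(Δρ/ρ₀)/Δz = 9.81 × 4.519 × 10⁻⁴ / 20 = 2.2166 × 10⁻⁴ s⁻².
N = √(2.2166 × 10⁻⁴) = 0.014888 rad s⁻¹ → T = 2π/N = 422.03 s ≈ 422 s.

422 s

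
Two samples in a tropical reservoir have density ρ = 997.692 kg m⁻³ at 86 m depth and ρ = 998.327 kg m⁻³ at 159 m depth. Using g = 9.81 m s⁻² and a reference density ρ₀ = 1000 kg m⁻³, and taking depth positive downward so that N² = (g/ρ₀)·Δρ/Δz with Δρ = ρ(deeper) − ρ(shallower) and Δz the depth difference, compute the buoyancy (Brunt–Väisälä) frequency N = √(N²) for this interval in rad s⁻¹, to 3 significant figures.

9.24 × 10⁻³ rad s⁻¹

Δρ = 998.327 − 997.692 = 0.635 kg m⁻³ over Δz = 159 − 86 = 73 m.
N² = (9.81/1000) × (0.635/73) = 8.5334 × 10⁻⁵ s⁻².
N = √(8.5334 × 10⁻⁵) = 9.2376 × 10⁻³ rad s⁻¹ ≈ 9.24 × 10⁻³ rad s⁻¹.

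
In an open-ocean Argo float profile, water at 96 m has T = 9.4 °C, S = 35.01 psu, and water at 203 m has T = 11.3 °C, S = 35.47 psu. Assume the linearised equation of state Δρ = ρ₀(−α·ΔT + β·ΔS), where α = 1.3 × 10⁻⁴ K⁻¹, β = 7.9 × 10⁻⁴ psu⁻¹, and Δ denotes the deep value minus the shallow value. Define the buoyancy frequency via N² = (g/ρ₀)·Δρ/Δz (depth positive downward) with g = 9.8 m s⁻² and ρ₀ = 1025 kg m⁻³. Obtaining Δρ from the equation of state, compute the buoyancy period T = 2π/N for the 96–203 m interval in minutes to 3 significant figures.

32.1 min

ΔT = +1.9 K, ΔS = +0.46 psu (deep − shallow).
Δρ/ρ₀ = −αΔT + βΔS = -2.47 × 10⁻⁴ + 3.634 × 10⁻⁴ = 1.164 × 10⁻⁴, so Δρ ≈ 0.1193 kg m⁻³.
N² = (g/ρ₀)·Δρ/Δz = g·(Δρ/ρ₀)/Δz = 9.8 × 1.164 × 10⁻⁴ / 107 = 1.0661 × 10⁻⁵ s⁻².
N = √(1.0661 × 10⁻⁵) = 3.2651 × 10⁻³ rad s⁻¹ → T = 2π/N = 1.9243 × 10³ s = 32.072 min ≈ 32.1 min.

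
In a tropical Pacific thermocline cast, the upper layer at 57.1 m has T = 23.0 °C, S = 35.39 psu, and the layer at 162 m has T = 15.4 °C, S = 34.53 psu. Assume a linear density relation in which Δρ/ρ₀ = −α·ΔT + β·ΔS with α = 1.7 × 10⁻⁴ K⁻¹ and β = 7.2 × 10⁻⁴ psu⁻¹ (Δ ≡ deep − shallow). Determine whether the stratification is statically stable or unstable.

ΔT = 15.4 − 23.0 = -7.6 K and ΔS = 34.53 − 35.39 = -0.86 psu (deep − shallow).
−αΔT = 1.292 × 10⁻³; βΔS = -6.192 × 10⁻⁴; sum Δρ/ρ₀ = 6.728 × 10⁻⁴.
Δρ/ρ₀ > 0, so Δρ > 0: deeper water is denser → statically stable.

stable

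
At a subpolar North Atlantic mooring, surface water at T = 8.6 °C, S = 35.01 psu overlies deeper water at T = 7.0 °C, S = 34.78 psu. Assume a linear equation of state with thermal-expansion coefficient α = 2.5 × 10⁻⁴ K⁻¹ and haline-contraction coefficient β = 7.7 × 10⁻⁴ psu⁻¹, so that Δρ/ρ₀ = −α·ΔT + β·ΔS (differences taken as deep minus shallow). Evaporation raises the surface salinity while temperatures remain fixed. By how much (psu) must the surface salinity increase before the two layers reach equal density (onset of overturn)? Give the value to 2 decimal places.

0.29 psu

Neutral buoyancy requires −α(T_deep − T_surf) + β(S_deep − S_surf′) = 0.
S_surf′ = S_deep − (α/β)·ΔT = 34.78 − (2.5 × 10⁻⁴/7.7 × 10⁻⁴)·(-1.6) = 35.2995 psu.
Increase required: 35.2995 − 35.01 = 0.2895 psu.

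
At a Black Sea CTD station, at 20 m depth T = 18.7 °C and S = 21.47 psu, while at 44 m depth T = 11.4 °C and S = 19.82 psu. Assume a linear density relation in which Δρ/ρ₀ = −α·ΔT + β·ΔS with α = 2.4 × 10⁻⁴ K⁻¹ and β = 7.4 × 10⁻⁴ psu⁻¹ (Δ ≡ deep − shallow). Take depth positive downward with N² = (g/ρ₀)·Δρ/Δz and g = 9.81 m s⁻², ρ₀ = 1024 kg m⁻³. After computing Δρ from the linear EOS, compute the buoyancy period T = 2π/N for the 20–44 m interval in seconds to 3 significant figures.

ΔT = -7.3 K, ΔS = -1.65 psu (deep − shallow).
Δρ/ρ₀ = −αΔT + βΔS = 1.752 × 10⁻³ − 1.221 × 10⁻³ = 5.31 × 10⁻⁴, so Δρ ≈ 0.5437 kg m⁻³.
N² = (g/ρ₀)·Δρ/Δz = g·(Δρ/ρ₀)/Δz = 9.81 × 5.31 × 10⁻⁴ / 24 = 2.1705 × 10⁻⁴ s⁻².
N = √(2.1705 × 10⁻⁴) = 0.014733 rad s⁻¹ → T = 2π/N = 426.47 s ≈ 426 s.

426 s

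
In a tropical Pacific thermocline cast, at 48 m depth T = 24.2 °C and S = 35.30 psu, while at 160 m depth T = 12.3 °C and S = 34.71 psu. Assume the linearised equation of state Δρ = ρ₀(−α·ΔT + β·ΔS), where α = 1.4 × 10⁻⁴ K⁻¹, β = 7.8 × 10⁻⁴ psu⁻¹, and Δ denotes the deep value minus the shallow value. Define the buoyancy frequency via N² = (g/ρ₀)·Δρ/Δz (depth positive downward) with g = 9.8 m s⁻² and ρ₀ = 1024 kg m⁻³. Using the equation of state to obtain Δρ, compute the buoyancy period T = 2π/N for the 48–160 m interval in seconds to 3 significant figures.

612 s

ΔT = -11.9 K, ΔS = -0.59 psu (deep − shallow).
Δρ/ρ₀ = −αΔT + βΔS = 1.666 × 10⁻³ − 4.602 × 10⁻⁴ = 1.2058 × 10⁻³, so Δρ ≈ 1.235 kg m⁻³.
N² = (g/ρ₀)·Δρ/Δz = g·(Δρ/ρ₀)/Δz = 9.8 × 1.2058 × 10⁻³ / 112 = 1.0551 × 10⁻⁴ s⁻².
N = √(1.0551 × 10⁻⁴) = 0.010272 rad s⁻¹ → T = 2π/N = 611.68 s ≈ 612 s.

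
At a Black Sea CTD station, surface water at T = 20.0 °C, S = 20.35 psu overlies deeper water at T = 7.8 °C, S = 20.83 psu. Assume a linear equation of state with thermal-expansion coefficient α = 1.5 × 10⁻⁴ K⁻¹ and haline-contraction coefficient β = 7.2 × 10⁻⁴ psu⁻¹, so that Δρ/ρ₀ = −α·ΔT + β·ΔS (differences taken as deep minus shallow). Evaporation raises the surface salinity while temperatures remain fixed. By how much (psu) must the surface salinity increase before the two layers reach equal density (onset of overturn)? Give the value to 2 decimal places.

3.02 psu

Neutral buoyancy requires −α(T_deep − T_surf) + β(S_deep − S_surf′) = 0.
S_surf′ = S_deep − (α/β)·ΔT = 20.83 − (1.5 × 10⁻⁴/7.2 × 10⁻⁴)·(-12.2) = 23.3717 psu.
Increase required: 23.3717 − 20.35 = 3.0217 psu.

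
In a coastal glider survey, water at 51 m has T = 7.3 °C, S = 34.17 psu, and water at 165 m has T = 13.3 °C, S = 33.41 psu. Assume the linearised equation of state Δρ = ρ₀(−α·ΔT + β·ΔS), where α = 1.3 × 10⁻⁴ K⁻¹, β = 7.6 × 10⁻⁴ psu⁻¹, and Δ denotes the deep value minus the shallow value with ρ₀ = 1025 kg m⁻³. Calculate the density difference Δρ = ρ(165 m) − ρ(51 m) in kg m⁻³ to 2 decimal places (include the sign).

ΔT = +6.0 K, ΔS = -0.76 psu (deep − shallow).
Δρ/ρ₀ = −(1.3 × 10⁻⁴)(+6.0) + (7.6 × 10⁻⁴)(-0.76) = -1.3576 × 10⁻³.
Δρ = 1025 × (-1.3576 × 10⁻³) = -1.39 kg m⁻³.
Negative Δρ: lighter below, statically unstable.

-1.39 kg m⁻³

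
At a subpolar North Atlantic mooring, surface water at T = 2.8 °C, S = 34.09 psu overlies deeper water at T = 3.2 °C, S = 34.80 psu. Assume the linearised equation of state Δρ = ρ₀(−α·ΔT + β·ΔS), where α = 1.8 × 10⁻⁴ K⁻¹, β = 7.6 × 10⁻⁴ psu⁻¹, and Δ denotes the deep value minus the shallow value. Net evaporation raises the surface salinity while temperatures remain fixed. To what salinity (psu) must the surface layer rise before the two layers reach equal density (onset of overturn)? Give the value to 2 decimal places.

34.71 psu

Neutral buoyancy requires −α(T_deep − T_surf) + β(S_deep − S_surf′) = 0.
S_surf′ = S_deep − (α/β)·ΔT = 34.80 − (1.8 × 10⁻⁴/7.6 × 10⁻⁴)·(+0.4) = 34.7053 psu.
Increase required: 34.7053 − 34.09 = 0.6153 psu.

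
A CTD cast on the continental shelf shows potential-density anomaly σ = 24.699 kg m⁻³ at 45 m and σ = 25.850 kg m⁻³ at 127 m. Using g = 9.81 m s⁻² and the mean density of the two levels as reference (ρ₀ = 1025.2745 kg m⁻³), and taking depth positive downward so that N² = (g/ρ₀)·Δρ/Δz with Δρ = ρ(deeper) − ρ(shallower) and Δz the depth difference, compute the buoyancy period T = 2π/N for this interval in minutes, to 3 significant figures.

Δρ = 1025.850 − 1024.699 = 1.151 kg m⁻³ over Δz = 127 − 45 = 82 m.
N² = (9.81/1025.2745) × (1.151/82) = 1.3430 × 10⁻⁴ s⁻².
N = √(1.3430 × 10⁻⁴) = 0.011589 rad s⁻¹, so T = 2π/N = 542.17 s = 9.0362 min ≈ 9.04 min.

9.04 min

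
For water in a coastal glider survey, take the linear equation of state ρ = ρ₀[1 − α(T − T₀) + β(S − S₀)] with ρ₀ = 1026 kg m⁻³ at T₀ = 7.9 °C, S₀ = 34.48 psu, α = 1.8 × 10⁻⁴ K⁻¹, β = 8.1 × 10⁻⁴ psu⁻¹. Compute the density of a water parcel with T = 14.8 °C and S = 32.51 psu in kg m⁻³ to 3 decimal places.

T − T₀ = +6.9 K, S − S₀ = -1.97 psu.
Bracket = 1 − α·(+6.9) + β·(-1.97) = 1 + (-2.8377 × 10⁻³) = 0.9971623.
ρ = 1026 × 0.9971623 = 1023.089 kg m⁻³.

1023.089 kg m⁻³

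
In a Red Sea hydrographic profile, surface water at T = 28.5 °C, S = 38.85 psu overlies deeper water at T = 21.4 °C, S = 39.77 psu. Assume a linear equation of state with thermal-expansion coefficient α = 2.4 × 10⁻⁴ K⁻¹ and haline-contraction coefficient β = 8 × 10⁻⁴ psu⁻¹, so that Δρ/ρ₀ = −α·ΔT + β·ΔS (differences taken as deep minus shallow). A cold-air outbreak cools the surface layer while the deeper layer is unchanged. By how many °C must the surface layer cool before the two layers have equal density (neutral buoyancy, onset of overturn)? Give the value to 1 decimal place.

10.2 °C

Neutral buoyancy requires Δρ = 0, i.e. −α(T_deep − T_surf′) + β(S_deep − S_surf) = 0.
T_surf′ = T_deep − (β/α)·ΔS = 21.4 − (8 × 10⁻⁴/2.4 × 10⁻⁴)·(+0.92) = 18.333 °C.
Cooling required: 28.5 − (18.333) = 10.167 °C.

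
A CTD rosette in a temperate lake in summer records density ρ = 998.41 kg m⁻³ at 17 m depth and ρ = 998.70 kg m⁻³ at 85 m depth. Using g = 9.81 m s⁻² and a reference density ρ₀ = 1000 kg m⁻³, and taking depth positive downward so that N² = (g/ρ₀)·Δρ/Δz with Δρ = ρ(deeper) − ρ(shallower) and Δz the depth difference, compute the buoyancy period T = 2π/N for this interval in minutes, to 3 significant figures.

16.2 min

Δρ = 998.70 − 998.41 = 0.29 kg m⁻³ over Δz = 85 − 17 = 68 m.
N² = (9.81/1000) × (0.29/68) = 4.1837 × 10⁻⁵ s⁻².
N = √(4.1837 × 10⁻⁵) = 6.4682 × 10⁻³ rad s⁻¹, so T = 2π/N = 971.40 s = 16.190 min ≈ 16.2 min.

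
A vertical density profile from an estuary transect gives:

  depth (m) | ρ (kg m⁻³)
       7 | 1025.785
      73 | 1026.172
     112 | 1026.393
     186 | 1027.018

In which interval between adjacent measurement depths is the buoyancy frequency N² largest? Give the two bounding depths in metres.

Compute the density gradient over each adjacent pair:
  7–73 m: Δρ/Δz = 0.387/66 = 5.9 × 10⁻³ kg m⁻⁴
  73–112 m: Δρ/Δz = 0.221/39 = 5.7 × 10⁻³ kg m⁻⁴
  112–186 m: Δρ/Δz = 0.625/74 = 8.4 × 10⁻³ kg m⁻⁴
The largest gradient is in the 112–186 m interval — the pycnocline.

112–186 m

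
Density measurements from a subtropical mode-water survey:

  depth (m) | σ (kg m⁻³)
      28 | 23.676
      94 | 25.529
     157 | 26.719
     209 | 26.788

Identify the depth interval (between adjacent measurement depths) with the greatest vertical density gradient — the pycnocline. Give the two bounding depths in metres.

28–94 m

Compute the density gradient over each adjacent pair:
  28–94 m: Δρ/Δz = 1.853/66 = 0.028 kg m⁻⁴
  94–157 m: Δρ/Δz = 1.190/63 = 0.019 kg m⁻⁴
  157–209 m: Δρ/Δz = 0.069/52 = 1.3 × 10⁻³ kg m⁻⁴
The largest gradient is in the 28–94 m interval — the pycnocline.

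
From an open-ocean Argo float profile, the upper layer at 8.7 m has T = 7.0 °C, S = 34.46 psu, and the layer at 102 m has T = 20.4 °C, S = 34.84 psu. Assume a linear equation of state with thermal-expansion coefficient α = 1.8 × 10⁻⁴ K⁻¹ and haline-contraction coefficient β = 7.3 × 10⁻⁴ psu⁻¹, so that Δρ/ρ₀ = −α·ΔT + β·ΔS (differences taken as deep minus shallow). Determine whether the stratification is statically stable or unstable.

ΔT = 20.4 − 7.0 = +13.4 K and ΔS = 34.84 − 34.46 = +0.38 psu (deep − shallow).
−αΔT = -2.412 × 10⁻³; βΔS = 2.774 × 10⁻⁴; sum Δρ/ρ₀ = -2.1346 × 10⁻³.
Δρ/ρ₀ < 0, so Δρ < 0: deeper water is lighter → statically unstable; the column would overturn.

unstable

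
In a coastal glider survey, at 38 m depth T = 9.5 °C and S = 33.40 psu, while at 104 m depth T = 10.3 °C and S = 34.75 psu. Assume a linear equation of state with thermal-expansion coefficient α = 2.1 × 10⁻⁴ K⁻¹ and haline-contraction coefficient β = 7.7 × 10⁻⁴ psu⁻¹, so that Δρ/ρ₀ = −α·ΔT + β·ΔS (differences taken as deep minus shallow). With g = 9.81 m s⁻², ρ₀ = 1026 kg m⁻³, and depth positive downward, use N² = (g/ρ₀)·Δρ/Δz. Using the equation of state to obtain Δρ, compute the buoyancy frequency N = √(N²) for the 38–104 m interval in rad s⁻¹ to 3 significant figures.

ΔT = +0.8 K, ΔS = +1.35 psu (deep − shallow).
Δρ/ρ₀ = −αΔT + βΔS = -1.68 × 10⁻⁴ + 1.0395 × 10⁻³ = 8.715 × 10⁻⁴, so Δρ ≈ 0.8942 kg m⁻³.
N² = (g/ρ₀)·Δρ/Δz = g·(Δρ/ρ₀)/Δz = 9.81 × 8.715 × 10⁻⁴ / 66 = 1.2954 × 10⁻⁴ s⁻².
N = √(1.2954 × 10⁻⁴) = 0.011382 rad s⁻¹ ≈ 0.0114 rad s⁻¹.

0.0114 rad s⁻¹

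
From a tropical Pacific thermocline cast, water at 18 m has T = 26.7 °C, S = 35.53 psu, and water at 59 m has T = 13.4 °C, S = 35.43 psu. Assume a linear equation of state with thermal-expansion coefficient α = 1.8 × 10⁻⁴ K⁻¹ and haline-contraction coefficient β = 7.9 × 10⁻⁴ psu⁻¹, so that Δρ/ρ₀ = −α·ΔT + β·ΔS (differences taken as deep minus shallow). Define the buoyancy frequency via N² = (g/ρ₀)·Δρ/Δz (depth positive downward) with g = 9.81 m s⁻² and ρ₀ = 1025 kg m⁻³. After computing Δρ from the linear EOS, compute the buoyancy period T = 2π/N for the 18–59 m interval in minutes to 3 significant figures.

ΔT = -13.3 K, ΔS = -0.10 psu (deep − shallow).
Δρ/ρ₀ = −αΔT + βΔS = 2.394 × 10⁻³ − 7.90 × 10⁻⁵ = 2.315 × 10⁻³, so Δρ ≈ 2.373 kg m⁻³.
N² = (g/ρ₀)·Δρ/Δz = g·(Δρ/ρ₀)/Δz = 9.81 × 2.315 × 10⁻³ / 41 = 5.5391 × 10⁻⁴ s⁻².
N = √(5.5391 × 10⁻⁴) = 0.023535 rad s⁻¹ → T = 2π/N = 266.97 s = 4.4495 min ≈ 4.45 min.

4.45 min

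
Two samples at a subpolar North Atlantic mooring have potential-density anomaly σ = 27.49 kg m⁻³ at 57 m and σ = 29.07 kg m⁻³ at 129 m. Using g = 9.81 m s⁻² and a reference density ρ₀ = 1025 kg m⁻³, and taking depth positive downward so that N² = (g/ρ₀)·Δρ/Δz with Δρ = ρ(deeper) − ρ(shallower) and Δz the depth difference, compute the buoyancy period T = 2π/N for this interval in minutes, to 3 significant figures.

Δρ = 1029.07 − 1027.49 = 1.58 kg m⁻³ over Δz = 129 − 57 = 72 m.
N² = (9.81/1025) × (1.58/72) = 2.1002 × 10⁻⁴ s⁻².
N = √(2.1002 × 10⁻⁴) = 0.014492 rad s⁻¹, so T = 2π/N = 433.56 s = 7.2260 min ≈ 7.23 min.

7.23 min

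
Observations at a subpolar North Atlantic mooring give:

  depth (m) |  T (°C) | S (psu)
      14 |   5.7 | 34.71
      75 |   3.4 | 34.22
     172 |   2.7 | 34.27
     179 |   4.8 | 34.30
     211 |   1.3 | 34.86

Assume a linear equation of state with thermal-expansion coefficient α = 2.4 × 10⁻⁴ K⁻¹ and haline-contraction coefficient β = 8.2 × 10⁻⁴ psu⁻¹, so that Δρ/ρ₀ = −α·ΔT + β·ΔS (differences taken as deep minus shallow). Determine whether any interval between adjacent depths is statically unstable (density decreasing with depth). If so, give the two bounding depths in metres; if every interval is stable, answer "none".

Evaluate Δρ/ρ₀ = −αΔT + βΔS across each adjacent pair:
  14–75 m: −αΔT+βΔS = −(2.4 × 10⁻⁴)(-2.3)+(8.2 × 10⁻⁴)(-0.49) = 1.5 × 10⁻⁴ → stable
  75–172 m: −αΔT+βΔS = −(2.4 × 10⁻⁴)(-0.7)+(8.2 × 10⁻⁴)(+0.05) = 2.1 × 10⁻⁴ → stable
  172–179 m: −αΔT+βΔS = −(2.4 × 10⁻⁴)(+2.1)+(8.2 × 10⁻⁴)(+0.03) = -4.8 × 10⁻⁴ → UNSTABLE
  179–211 m: −αΔT+βΔS = −(2.4 × 10⁻⁴)(-3.5)+(8.2 × 10⁻⁴)(+0.56) = 1.3 × 10⁻³ → stable
The 172–179 m interval has Δρ < 0: lighter water underlies denser water.

172–179 m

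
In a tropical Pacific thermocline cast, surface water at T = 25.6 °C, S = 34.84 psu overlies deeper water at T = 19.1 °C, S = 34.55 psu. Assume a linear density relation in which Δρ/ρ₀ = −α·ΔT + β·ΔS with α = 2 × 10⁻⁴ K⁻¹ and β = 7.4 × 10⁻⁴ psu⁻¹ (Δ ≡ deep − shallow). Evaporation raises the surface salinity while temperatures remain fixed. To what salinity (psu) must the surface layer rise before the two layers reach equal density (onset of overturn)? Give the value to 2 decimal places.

Neutral buoyancy requires −α(T_deep − T_surf) + β(S_deep − S_surf′) = 0.
S_surf′ = S_deep − (α/β)·ΔT = 34.55 − (2 × 10⁻⁴/7.4 × 10⁻⁴)·(-6.5) = 36.3068 psu.
Increase required: 36.3068 − 34.84 = 1.4668 psu.

36.31 psu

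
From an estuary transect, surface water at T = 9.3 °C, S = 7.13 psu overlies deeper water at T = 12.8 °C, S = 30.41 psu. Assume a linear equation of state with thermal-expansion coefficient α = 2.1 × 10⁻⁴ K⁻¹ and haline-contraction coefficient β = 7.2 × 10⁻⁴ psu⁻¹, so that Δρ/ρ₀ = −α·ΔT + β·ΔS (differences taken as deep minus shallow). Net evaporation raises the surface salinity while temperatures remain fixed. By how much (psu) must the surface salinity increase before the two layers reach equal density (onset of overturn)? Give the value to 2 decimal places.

22.26 psu

Neutral buoyancy requires −α(T_deep − T_surf) + β(S_deep − S_surf′) = 0.
S_surf′ = S_deep − (α/β)·ΔT = 30.41 − (2.1 × 10⁻⁴/7.2 × 10⁻⁴)·(+3.5) = 29.3892 psu.
Increase required: 29.3892 − 7.13 = 22.2592 psu.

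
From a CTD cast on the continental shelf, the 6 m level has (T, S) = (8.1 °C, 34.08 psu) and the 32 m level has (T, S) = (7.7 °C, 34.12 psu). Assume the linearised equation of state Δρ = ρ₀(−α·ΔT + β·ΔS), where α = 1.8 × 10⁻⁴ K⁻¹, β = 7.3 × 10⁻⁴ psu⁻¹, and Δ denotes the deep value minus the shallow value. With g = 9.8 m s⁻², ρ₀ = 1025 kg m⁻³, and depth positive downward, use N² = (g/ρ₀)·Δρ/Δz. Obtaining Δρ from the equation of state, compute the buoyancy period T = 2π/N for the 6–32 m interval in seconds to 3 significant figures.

1.02 × 10³ s

ΔT = -0.4 K, ΔS = +0.04 psu (deep − shallow).
Δρ/ρ₀ = −αΔT + βΔS = 7.20 × 10⁻⁵ + 2.92 × 10⁻⁵ = 1.012 × 10⁻⁴, so Δρ ≈ 0.1037 kg m⁻³.
N² = (g/ρ₀)·Δρ/Δz = g·(Δρ/ρ₀)/Δz = 9.8 × 1.012 × 10⁻⁴ / 26 = 3.8145 × 10⁻⁵ s⁻².
N = √(3.8145 × 10⁻⁵) = 6.1762 × 10⁻³ rad s⁻¹ → T = 2π/N = 1.0173 × 10³ s ≈ 1.02 × 10³ s.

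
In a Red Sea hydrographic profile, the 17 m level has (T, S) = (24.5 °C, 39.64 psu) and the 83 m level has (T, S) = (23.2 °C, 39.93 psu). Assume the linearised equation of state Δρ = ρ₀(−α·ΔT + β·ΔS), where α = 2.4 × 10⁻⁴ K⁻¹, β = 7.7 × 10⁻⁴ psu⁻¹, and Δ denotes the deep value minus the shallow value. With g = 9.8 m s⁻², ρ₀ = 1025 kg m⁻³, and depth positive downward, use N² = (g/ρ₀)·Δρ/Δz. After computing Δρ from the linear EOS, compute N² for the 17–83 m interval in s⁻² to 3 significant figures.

ΔT = -1.3 K, ΔS = +0.29 psu (deep − shallow).
Δρ/ρ₀ = −αΔT + βΔS = 3.12 × 10⁻⁴ + 2.233 × 10⁻⁴ = 5.353 × 10⁻⁴, so Δρ ≈ 0.5487 kg m⁻³.
N² = (g/ρ₀)·Δρ/Δz = g·(Δρ/ρ₀)/Δz = 9.8 × 5.353 × 10⁻⁴ / 66 = 7.9484 × 10⁻⁵ s⁻² ≈ 7.95 × 10⁻⁵ s⁻².

7.95 × 10⁻⁵ s⁻²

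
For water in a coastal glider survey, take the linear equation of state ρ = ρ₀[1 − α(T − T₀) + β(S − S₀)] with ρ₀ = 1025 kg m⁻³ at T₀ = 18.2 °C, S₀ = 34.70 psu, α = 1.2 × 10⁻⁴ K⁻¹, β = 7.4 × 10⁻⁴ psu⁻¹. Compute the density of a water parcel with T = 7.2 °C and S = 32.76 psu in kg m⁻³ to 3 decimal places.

T − T₀ = -11.0 K, S − S₀ = -1.94 psu.
Bracket = 1 − α·(-11.0) + β·(-1.94) = 1 + (-1.156 × 10⁻⁴) = 0.9998844.
ρ = 1025 × 0.9998844 = 1024.882 kg m⁻³.

1024.882 kg m⁻³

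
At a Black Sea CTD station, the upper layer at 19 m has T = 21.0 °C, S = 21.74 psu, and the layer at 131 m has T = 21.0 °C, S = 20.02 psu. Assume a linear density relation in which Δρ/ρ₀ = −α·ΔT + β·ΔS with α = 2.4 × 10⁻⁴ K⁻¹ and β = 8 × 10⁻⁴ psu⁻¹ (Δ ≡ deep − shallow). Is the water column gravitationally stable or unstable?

unstable

ΔT = 21.0 − 21.0 = +0.0 K and ΔS = 20.02 − 21.74 = -1.72 psu (deep − shallow).
−αΔT = 0; βΔS = -1.376 × 10⁻³; sum Δρ/ρ₀ = -1.376 × 10⁻³.
Δρ/ρ₀ < 0, so Δρ < 0: deeper water is lighter → statically unstable; the column would overturn.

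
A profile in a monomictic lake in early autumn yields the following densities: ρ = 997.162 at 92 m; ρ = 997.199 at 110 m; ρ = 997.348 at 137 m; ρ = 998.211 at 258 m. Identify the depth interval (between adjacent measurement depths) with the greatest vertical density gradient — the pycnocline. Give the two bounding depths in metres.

137–258 m

Compute the density gradient over each adjacent pair:
  92–110 m: Δρ/Δz = 0.037/18 = 2.1 × 10⁻³ kg m⁻⁴
  110–137 m: Δρ/Δz = 0.149/27 = 5.5 × 10⁻³ kg m⁻⁴
  137–258 m: Δρ/Δz = 0.863/121 = 7.1 × 10⁻³ kg m⁻⁴
The largest gradient is in the 137–258 m interval — the pycnocline.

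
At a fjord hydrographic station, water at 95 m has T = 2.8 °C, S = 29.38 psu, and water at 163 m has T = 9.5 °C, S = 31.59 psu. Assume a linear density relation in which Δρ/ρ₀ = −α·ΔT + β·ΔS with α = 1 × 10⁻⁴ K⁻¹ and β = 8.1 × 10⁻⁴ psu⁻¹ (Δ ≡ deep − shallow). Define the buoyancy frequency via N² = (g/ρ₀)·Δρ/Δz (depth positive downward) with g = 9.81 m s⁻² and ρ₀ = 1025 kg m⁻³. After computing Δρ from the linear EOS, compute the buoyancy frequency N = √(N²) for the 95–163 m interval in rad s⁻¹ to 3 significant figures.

ΔT = +6.7 K, ΔS = +2.21 psu (deep − shallow).
Δρ/ρ₀ = −αΔT + βΔS = -6.70 × 10⁻⁴ + 1.7901 × 10⁻³ = 1.1201 × 10⁻³, so Δρ ≈ 1.148 kg m⁻³.
N² = (g/ρ₀)·Δρ/Δz = g·(Δρ/ρ₀)/Δz = 9.81 × 1.1201 × 10⁻³ / 68 = 1.6159 × 10⁻⁴ s⁻².
N = √(1.6159 × 10⁻⁴) = 0.012712 rad s⁻¹ ≈ 0.0127 rad s⁻¹.

0.0127 rad s⁻¹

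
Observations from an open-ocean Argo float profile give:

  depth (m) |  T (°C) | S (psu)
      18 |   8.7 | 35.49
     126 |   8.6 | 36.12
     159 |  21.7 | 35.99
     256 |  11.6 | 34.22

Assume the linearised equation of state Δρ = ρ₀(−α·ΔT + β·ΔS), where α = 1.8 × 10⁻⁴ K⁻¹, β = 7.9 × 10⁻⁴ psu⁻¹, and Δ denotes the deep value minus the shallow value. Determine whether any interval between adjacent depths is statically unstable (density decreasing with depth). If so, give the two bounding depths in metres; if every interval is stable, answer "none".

Evaluate Δρ/ρ₀ = −αΔT + βΔS across each adjacent pair:
  18–126 m: −αΔT+βΔS = −(1.8 × 10⁻⁴)(-0.1)+(7.9 × 10⁻⁴)(+0.63) = 5.2 × 10⁻⁴ → stable
  126–159 m: −αΔT+βΔS = −(1.8 × 10⁻⁴)(+13.1)+(7.9 × 10⁻⁴)(-0.13) = -2.5 × 10⁻³ → UNSTABLE
  159–256 m: −αΔT+βΔS = −(1.8 × 10⁻⁴)(-10.1)+(7.9 × 10⁻⁴)(-1.77) = 4.2 × 10⁻⁴ → stable
The 126–159 m interval has Δρ < 0: lighter water underlies denser water.

126–159 m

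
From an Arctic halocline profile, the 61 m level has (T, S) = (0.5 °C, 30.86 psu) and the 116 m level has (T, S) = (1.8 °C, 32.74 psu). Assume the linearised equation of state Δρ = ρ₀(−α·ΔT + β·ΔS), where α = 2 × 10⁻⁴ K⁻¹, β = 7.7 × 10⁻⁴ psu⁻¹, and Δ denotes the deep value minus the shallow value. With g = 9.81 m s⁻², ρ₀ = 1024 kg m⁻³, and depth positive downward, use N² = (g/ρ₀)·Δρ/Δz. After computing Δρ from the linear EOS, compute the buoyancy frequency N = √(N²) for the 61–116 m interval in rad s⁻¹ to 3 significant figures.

0.0146 rad s⁻¹

ΔT = +1.3 K, ΔS = +1.88 psu (deep − shallow).
Δρ/ρ₀ = −αΔT + βΔS = -2.60 × 10⁻⁴ + 1.4476 × 10⁻³ = 1.1876 × 10⁻³, so Δρ ≈ 1.216 kg m⁻³.
N² = (g/ρ₀)·Δρ/Δz = g·(Δρ/ρ₀)/Δz = 9.81 × 1.1876 × 10⁻³ / 55 = 2.1182 × 10⁻⁴ s⁻².
N = √(2.1182 × 10⁻⁴) = 0.014554 rad s⁻¹ ≈ 0.0146 rad s⁻¹.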